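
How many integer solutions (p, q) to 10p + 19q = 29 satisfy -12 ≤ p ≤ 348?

gcd(19, 10) = 1  (19 = 1*10 + 9, 10 = 1*9 + 1, 9 = 9*1).
Back-substituting, 10*(2) + 19*(-1) = 1.
Scale by 29: particular solution (58, -29); reduce p mod 19: (1, 1).
General solution: p = 1 + 19t, q = 1 - 10t for integer t.
-12 ≤ 1 + 19t ≤ 348 gives t ∈ [0, 18], which is 19 values.

19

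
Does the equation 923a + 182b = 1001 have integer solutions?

gcd(923, 182) = 13.
13 divides 1001, so integer solutions exist.

yes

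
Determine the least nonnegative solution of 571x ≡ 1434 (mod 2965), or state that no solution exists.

gcd(2965, 571) = 1  (2965 = 5·571 + 110, 571 = 5·110 + 21, 110 = 5·21 + 5, 21 = 4·5 + 1, 5 = 5·1).
1 divides 1434, so solutions exist.
Back-substituting, 571·(566) + 2965·(-109) = 1.
So 571·(566) ≡ 1 (mod 2965); multiply by 1434: x ≡ 811644 (mod 2965).
Smallest nonnegative: x = 811644 mod 2965 = 2199.

2199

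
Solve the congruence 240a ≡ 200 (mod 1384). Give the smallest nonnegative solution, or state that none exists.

145

gcd(1384, 240):
  1384 = 5×240 + 184
  240 = 1×184 + 56
  184 = 3×56 + 16
  56 = 3×16 + 8
  16 = 2×8
so gcd(1384, 240) = 8.
8 divides 200, so solutions exist.
Back-substitute for Bézout coefficients:
  8 = 56 - 3×16
  ... = 240×(75) + 1384×(-13)
So 240×(75) ≡ 8 (mod 1384); multiply by 25: a ≡ 1875 (mod 173).
Smallest nonnegative: a = 1875 mod 173 = 145.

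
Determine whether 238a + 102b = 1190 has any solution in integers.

yes

gcd(238, 102) = 34  (238 = 2×102 + 34, 102 = 3×34).
34 divides 1190, so integer solutions exist.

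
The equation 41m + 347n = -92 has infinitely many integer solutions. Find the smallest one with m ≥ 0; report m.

gcd(347, 41) = 1  (347 = 8×41 + 19, 41 = 2×19 + 3, 19 = 6×3 + 1, 3 = 3×1).
1 divides -92, so solutions exist.
Back-substituting, 41×(-110) + 347×(13) = 1.
Scale by -92/1 = -92: (m₀, n₀) = (10120, -1196).
General solution: m = 10120 + 347t, n = -1196 - 41t for integer t.
m ≥ 0: smallest is 10120 mod 347 = 57 (at t = -29), with n = -7.

57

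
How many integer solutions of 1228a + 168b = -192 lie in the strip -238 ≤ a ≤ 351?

gcd(1228, 168):
  1228 = 7×168 + 52
  168 = 3×52 + 12
  52 = 4×12 + 4
  12 = 3×4
so gcd(1228, 168) = 4.
Back-substitute for Bézout coefficients:
  4 = 52 - 4×12
  ... = 1228×(13) + 168×(-95)
Scale by -48: particular solution (-624, 4560); reduce a mod 42: (6, -45).
General solution: a = 6 + 42t, b = -45 - 307t for integer t.
-238 ≤ 6 + 42t ≤ 351 gives t ∈ [-5, 8], which is 14 values.

14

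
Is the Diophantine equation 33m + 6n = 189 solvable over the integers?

gcd(33, 6) = 3.
3 divides 189, so integer solutions exist.

yes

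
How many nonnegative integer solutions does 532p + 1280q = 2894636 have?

gcd(1280, 532):
  1280 = 2×532 + 216
  532 = 2×216 + 100
  216 = 2×100 + 16
  100 = 6×16 + 4
  16 = 4×4
so gcd(1280, 532) = 4.
Back-substitute for Bézout coefficients:
  4 = 100 - 6×16
  ... = 532×(77) + 1280×(-32)
Scale by 723659: one solution is (55721743, -23157088). Reduce p mod 320: (143, 2202).
General: p = 143 + 320t, q = 2202 - 133t.
p ≥ 0 ⇒ t ≥ 0; q ≥ 0 ⇒ t ≤ 16. So t ∈ [0, 16]: 17 solutions.

17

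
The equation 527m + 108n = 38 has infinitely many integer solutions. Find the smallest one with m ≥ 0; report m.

22

gcd(527, 108) = 1.
1 divides 38, so solutions exist.
By Bézout, 527×(-25) + 108×(122) = 1.
Scale by 38/1 = 38: (m₀, n₀) = (-950, 4636).
General solution: m = -950 + 108t, n = 4636 - 527t for integer t.
m ≥ 0: smallest is -950 mod 108 = 22 (at t = 9), with n = -107.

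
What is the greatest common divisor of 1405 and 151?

gcd(1405, 151):
  1405 = 9×151 + 46
  151 = 3×46 + 13
  46 = 3×13 + 7
  13 = 1×7 + 6
  7 = 1×6 + 1
  6 = 6×1
so gcd(1405, 151) = 1.

1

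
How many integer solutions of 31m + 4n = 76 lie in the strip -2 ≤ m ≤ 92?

24

gcd(31, 4) = 1.
By Bézout, 31×(-1) + 4×(8) = 1.
Particular solution: (0, 19).
General solution: m = 0 + 4t, n = 19 - 31t for integer t.
-2 ≤ 0 + 4t ≤ 92 gives t ∈ [0, 23], which is 24 values.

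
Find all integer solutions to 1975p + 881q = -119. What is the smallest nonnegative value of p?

gcd(1975, 881):
  1975 = 2×881 + 213
  881 = 4×213 + 29
  213 = 7×29 + 10
  29 = 2×10 + 9
  10 = 1×9 + 1
  9 = 9×1
so gcd(1975, 881) = 1.
1 divides -119, so solutions exist.
Back-substitute for Bézout coefficients:
  1 = 10 - 1×9
  ... = 1975×(91) + 881×(-204)
Scale by -119/1 = -119: (p₀, q₀) = (-10829, 24276).
General solution: p = -10829 + 881t, q = 24276 - 1975t for integer t.
p ≥ 0: smallest is -10829 mod 881 = 624 (at t = 13), with q = -1399.

624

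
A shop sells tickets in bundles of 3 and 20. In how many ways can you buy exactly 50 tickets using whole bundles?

Need nonnegative integers with 3j + 20k = 50.
gcd(3, 20) = 1, and 3·(7) + 20·(-1) = 1.
So (j₀, k₀) = (350, -50); general j = 350 + 20t, k = -50 - 3t.
j ≥ 0 ⇒ t ≥ -17; k ≥ 0 ⇒ t ≤ -17. That's 1 value of t.

1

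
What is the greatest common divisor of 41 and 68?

1

gcd(68, 41):
  68 = 1*41 + 27
  41 = 1*27 + 14
  27 = 1*14 + 13
  14 = 1*13 + 1
  13 = 13*1
so gcd(68, 41) = 1.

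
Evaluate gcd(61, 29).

gcd(61, 29) = 1  (61 = 2×29 + 3, 29 = 9×3 + 2, 3 = 1×2 + 1, 2 = 2×1).

1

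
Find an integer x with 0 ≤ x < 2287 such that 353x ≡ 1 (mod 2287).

gcd(2287, 353):
  2287 = 6*353 + 169
  353 = 2*169 + 15
  169 = 11*15 + 4
  15 = 3*4 + 3
  4 = 1*3 + 1
  3 = 3*1
so gcd(2287, 353) = 1.
Back-substitute for Bézout coefficients:
  1 = 4 - 1*3
  ... = 353*(-609) + 2287*(94)
So 353*-609 ≡ 1 (mod 2287), and -609 mod 2287 = 1678.

1678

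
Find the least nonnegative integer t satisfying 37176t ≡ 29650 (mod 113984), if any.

no solution

gcd(113984, 37176) = 8  (113984 = 3·37176 + 2456, 37176 = 15·2456 + 336, 2456 = 7·336 + 104, 336 = 3·104 + 24, 104 = 4·24 + 8, 24 = 3·8).
8 does not divide 29650, so the congruence has no solution.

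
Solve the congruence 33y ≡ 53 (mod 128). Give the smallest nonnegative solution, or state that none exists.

21

gcd(128, 33) = 1.
1 divides 53, so solutions exist.
By Bézout, 33×(-31) + 128×(8) = 1.
So 33×(-31) ≡ 1 (mod 128); multiply by 53: y ≡ -1643 (mod 128).
Smallest nonnegative: y = -1643 mod 128 = 21.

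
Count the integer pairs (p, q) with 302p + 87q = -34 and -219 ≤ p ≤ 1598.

gcd(302, 87) = 1.
By Bézout, 302*(17) + 87*(-59) = 1.
Particular solution: (31, -108).
General solution: p = 31 + 87t, q = -108 - 302t for integer t.
-219 ≤ 31 + 87t ≤ 1598 gives t ∈ [-2, 18], which is 21 values.

21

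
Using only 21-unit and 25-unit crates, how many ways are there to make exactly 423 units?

1

Need nonnegative integers with 21j + 25k = 423.
gcd(21, 25) = 1, and 21·(6) + 25·(-5) = 1.
So (j₀, k₀) = (2538, -2115); general j = 2538 + 25t, k = -2115 - 21t.
j ≥ 0 ⇒ t ≥ -101; k ≥ 0 ⇒ t ≤ -101. That's 1 value of t.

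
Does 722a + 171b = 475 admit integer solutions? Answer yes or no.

gcd(722, 171) = 19  (722 = 4·171 + 38, 171 = 4·38 + 19, 38 = 2·19).
19 divides 475, so integer solutions exist.

yes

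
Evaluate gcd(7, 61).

gcd(61, 7) = 1  (61 = 8×7 + 5, 7 = 1×5 + 2, 5 = 2×2 + 1, 2 = 2×1).

1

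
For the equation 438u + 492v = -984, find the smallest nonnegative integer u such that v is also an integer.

0

gcd(492, 438):
  492 = 1*438 + 54
  438 = 8*54 + 6
  54 = 9*6
so gcd(492, 438) = 6.
6 divides -984, so solutions exist.
Back-substitute for Bézout coefficients:
  6 = 438 - 8*54
  ... = 438*(9) + 492*(-8)
Scale by -984/6 = -164: (u₀, v₀) = (-1476, 1312).
General solution: u = -1476 + 82t, v = 1312 - 73t for integer t.
u ≥ 0: smallest is -1476 mod 82 = 0 (at t = 18), with v = -2.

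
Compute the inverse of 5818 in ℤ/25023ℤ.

20107

gcd(25023, 5818) = 1.
By Bézout, 5818×(-4916) + 25023×(1143) = 1.
So 5818×-4916 ≡ 1 (mod 25023), and -4916 mod 25023 = 20107.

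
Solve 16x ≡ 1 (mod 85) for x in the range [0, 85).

16

gcd(85, 16) = 1.
By Bézout, 16·(16) + 85·(-3) = 1.
So 16·16 ≡ 1 (mod 85), and 16 mod 85 = 16.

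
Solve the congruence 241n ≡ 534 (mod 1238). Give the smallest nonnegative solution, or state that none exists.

932

gcd(1238, 241):
  1238 = 5·241 + 33
  241 = 7·33 + 10
  33 = 3·10 + 3
  10 = 3·3 + 1
  3 = 3·1
so gcd(1238, 241) = 1.
1 divides 534, so solutions exist.
Back-substitute for Bézout coefficients:
  1 = 10 - 3·3
  ... = 241·(375) + 1238·(-73)
So 241·(375) ≡ 1 (mod 1238); multiply by 534: n ≡ 200250 (mod 1238).
Smallest nonnegative: n = 200250 mod 1238 = 932.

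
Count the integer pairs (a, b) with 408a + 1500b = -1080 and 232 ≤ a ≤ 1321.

gcd(1500, 408) = 12.
By Bézout, 408*(-11) + 1500*(3) = 12.
Particular solution: (115, -32).
General solution: a = 115 + 125t, b = -32 - 34t for integer t.
232 ≤ 115 + 125t ≤ 1321 gives t ∈ [1, 9], which is 9 values.

9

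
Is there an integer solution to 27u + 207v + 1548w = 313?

gcd(207, 27) = 9.
gcd(9, 1548) = 9.
9 does not divide 313 (remainder 7), so no integer solutions.

no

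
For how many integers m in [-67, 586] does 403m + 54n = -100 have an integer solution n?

12

gcd(403, 54) = 1  (403 = 7×54 + 25, 54 = 2×25 + 4, 25 = 6×4 + 1, 4 = 4×1).
Back-substituting, 403×(13) + 54×(-97) = 1.
Scale by -100: particular solution (-1300, 9700); reduce m mod 54: (50, -375).
General solution: m = 50 + 54t, n = -375 - 403t for integer t.
-67 ≤ 50 + 54t ≤ 586 gives t ∈ [-2, 9], which is 12 values.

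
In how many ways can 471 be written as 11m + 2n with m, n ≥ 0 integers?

gcd(11, 2) = 1.
By Bézout, 11·(1) + 2·(-5) = 1.
One solution: (1, 230).
General: m = 1 + 2t, n = 230 - 11t.
m ≥ 0 ⇒ t ≥ 0; n ≥ 0 ⇒ t ≤ 20. So t ∈ [0, 20]: 21 solutions.

21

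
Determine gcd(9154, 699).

gcd(9154, 699) = 1  (9154 = 13×699 + 67, 699 = 10×67 + 29, 67 = 2×29 + 9, 29 = 3×9 + 2, 9 = 4×2 + 1, 2 = 2×1).

1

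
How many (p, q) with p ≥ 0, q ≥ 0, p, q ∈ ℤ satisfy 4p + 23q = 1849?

gcd(23, 4):
  23 = 5×4 + 3
  4 = 1×3 + 1
  3 = 3×1
so gcd(23, 4) = 1.
Back-substitute for Bézout coefficients:
  1 = 4 - 1×3
  ... = 4×(6) + 23×(-1)
Scale by 1849: one solution is (11094, -1849). Reduce p mod 23: (8, 79).
General: p = 8 + 23t, q = 79 - 4t.
p ≥ 0 ⇒ t ≥ 0; q ≥ 0 ⇒ t ≤ 19. So t ∈ [0, 19]: 20 solutions.

20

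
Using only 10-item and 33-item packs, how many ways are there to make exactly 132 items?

1

Need nonnegative integers with 10j + 33k = 132.
gcd(10, 33) = 1, and 10·(10) + 33·(-3) = 1.
So (j₀, k₀) = (1320, -396); general j = 1320 + 33t, k = -396 - 10t.
j ≥ 0 ⇒ t ≥ -40; k ≥ 0 ⇒ t ≤ -40. That's 1 value of t.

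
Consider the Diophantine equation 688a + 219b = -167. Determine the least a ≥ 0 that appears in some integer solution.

gcd(688, 219) = 1.
1 divides -167, so solutions exist.
By Bézout, 688×(106) + 219×(-333) = 1.
Scale by -167/1 = -167: (a₀, b₀) = (-17702, 55611).
General solution: a = -17702 + 219t, b = 55611 - 688t for integer t.
a ≥ 0: smallest is -17702 mod 219 = 37 (at t = 81), with b = -117.

37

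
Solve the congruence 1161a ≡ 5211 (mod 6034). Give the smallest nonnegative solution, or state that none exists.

2811

gcd(6034, 1161):
  6034 = 5*1161 + 229
  1161 = 5*229 + 16
  229 = 14*16 + 5
  16 = 3*5 + 1
  5 = 5*1
so gcd(6034, 1161) = 1.
1 divides 5211, so solutions exist.
Back-substitute for Bézout coefficients:
  1 = 16 - 3*5
  ... = 1161*(1133) + 6034*(-218)
So 1161*(1133) ≡ 1 (mod 6034); multiply by 5211: a ≡ 5904063 (mod 6034).
Smallest nonnegative: a = 5904063 mod 6034 = 2811.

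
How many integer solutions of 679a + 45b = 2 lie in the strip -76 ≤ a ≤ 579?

gcd(679, 45):
  679 = 15·45 + 4
  45 = 11·4 + 1
  4 = 4·1
so gcd(679, 45) = 1.
Back-substitute for Bézout coefficients:
  1 = 45 - 11·4
  ... = 679·(-11) + 45·(166)
Scale by 2: particular solution (-22, 332); reduce a mod 45: (23, -347).
General solution: a = 23 + 45t, b = -347 - 679t for integer t.
-76 ≤ 23 + 45t ≤ 579 gives t ∈ [-2, 12], which is 15 values.

15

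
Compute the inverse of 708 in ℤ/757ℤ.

448

gcd(757, 708) = 1  (757 = 1*708 + 49, 708 = 14*49 + 22, 49 = 2*22 + 5, 22 = 4*5 + 2, 5 = 2*2 + 1, 2 = 2*1).
Back-substituting, 708*(-309) + 757*(289) = 1.
So 708*-309 ≡ 1 (mod 757), and -309 mod 757 = 448.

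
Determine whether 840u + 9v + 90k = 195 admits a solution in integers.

yes

gcd(840, 9):
  840 = 93*9 + 3
  9 = 3*3
so gcd(840, 9) = 3.
gcd(3, 90) = 3.
3 divides 195, so integer solutions exist.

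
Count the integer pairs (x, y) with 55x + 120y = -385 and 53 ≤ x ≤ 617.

gcd(120, 55):
  120 = 2·55 + 10
  55 = 5·10 + 5
  10 = 2·5
so gcd(120, 55) = 5.
Back-substitute for Bézout coefficients:
  5 = 55 - 5·10
  ... = 55·(11) + 120·(-5)
Scale by -77: particular solution (-847, 385); reduce x mod 24: (17, -11).
General solution: x = 17 + 24t, y = -11 - 11t for integer t.
53 ≤ 17 + 24t ≤ 617 gives t ∈ [2, 25], which is 24 values.

24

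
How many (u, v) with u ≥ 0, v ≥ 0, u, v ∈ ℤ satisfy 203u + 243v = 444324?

9

gcd(243, 203):
  243 = 1*203 + 40
  203 = 5*40 + 3
  40 = 13*3 + 1
  3 = 3*1
so gcd(243, 203) = 1.
Back-substitute for Bézout coefficients:
  1 = 40 - 13*3
  ... = 203*(-79) + 243*(66)
Scale by 444324: one solution is (-35101596, 29325384). Reduce u mod 243: (240, 1628).
General: u = 240 + 243t, v = 1628 - 203t.
u ≥ 0 ⇒ t ≥ 0; v ≥ 0 ⇒ t ≤ 8. So t ∈ [0, 8]: 9 solutions.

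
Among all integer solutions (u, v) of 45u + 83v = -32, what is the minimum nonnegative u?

62

gcd(83, 45):
  83 = 1×45 + 38
  45 = 1×38 + 7
  38 = 5×7 + 3
  7 = 2×3 + 1
  3 = 3×1
so gcd(83, 45) = 1.
1 divides -32, so solutions exist.
Back-substitute for Bézout coefficients:
  1 = 7 - 2×3
  ... = 45×(24) + 83×(-13)
Scale by -32/1 = -32: (u₀, v₀) = (-768, 416).
General solution: u = -768 + 83t, v = 416 - 45t for integer t.
u ≥ 0: smallest is -768 mod 83 = 62 (at t = 10), with v = -34.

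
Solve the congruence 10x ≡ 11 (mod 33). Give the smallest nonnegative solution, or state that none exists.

gcd(33, 10) = 1.
1 divides 11, so solutions exist.
By Bézout, 10·(10) + 33·(-3) = 1.
So 10·(10) ≡ 1 (mod 33); multiply by 11: x ≡ 110 (mod 33).
Smallest nonnegative: x = 110 mod 33 = 11.

11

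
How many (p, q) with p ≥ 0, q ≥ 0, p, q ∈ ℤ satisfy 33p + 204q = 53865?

gcd(204, 33) = 3.
By Bézout, 33×(31) + 204×(-5) = 3.
One solution: (25, 260).
General: p = 25 + 68t, q = 260 - 11t.
p ≥ 0 ⇒ t ≥ 0; q ≥ 0 ⇒ t ≤ 23. So t ∈ [0, 23]: 24 solutions.

24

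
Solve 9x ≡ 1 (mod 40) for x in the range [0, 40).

gcd(40, 9):
  40 = 4*9 + 4
  9 = 2*4 + 1
  4 = 4*1
so gcd(40, 9) = 1.
Back-substitute for Bézout coefficients:
  1 = 9 - 2*4
  ... = 9*(9) + 40*(-2)
So 9*9 ≡ 1 (mod 40), and 9 mod 40 = 9.

9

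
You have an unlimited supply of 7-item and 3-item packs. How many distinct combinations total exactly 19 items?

Need nonnegative integers with 7j + 3k = 19.
gcd(7, 3) = 1, and 7·(1) + 3·(-2) = 1.
So (j₀, k₀) = (19, -38); general j = 19 + 3t, k = -38 - 7t.
j ≥ 0 ⇒ t ≥ -6; k ≥ 0 ⇒ t ≤ -6. That's 1 value of t.

1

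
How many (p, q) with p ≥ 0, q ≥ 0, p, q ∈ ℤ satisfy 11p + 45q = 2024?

5

gcd(45, 11) = 1  (45 = 4·11 + 1, 11 = 11·1).
Back-substituting, 11·(-4) + 45·(1) = 1.
Scale by 2024: one solution is (-8096, 2024). Reduce p mod 45: (4, 44).
General: p = 4 + 45t, q = 44 - 11t.
p ≥ 0 ⇒ t ≥ 0; q ≥ 0 ⇒ t ≤ 4. So t ∈ [0, 4]: 5 solutions.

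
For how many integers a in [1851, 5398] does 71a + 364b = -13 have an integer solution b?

10

gcd(364, 71):
  364 = 5*71 + 9
  71 = 7*9 + 8
  9 = 1*8 + 1
  8 = 8*1
so gcd(364, 71) = 1.
Back-substitute for Bézout coefficients:
  1 = 9 - 1*8
  ... = 71*(-41) + 364*(8)
Scale by -13: particular solution (533, -104); reduce a mod 364: (169, -33).
General solution: a = 169 + 364t, b = -33 - 71t for integer t.
1851 ≤ 169 + 364t ≤ 5398 gives t ∈ [5, 14], which is 10 values.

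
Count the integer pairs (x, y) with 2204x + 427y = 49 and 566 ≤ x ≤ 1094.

gcd(2204, 427) = 1  (2204 = 5×427 + 69, 427 = 6×69 + 13, 69 = 5×13 + 4, 13 = 3×4 + 1, 4 = 4×1).
Back-substituting, 2204×(-99) + 427×(511) = 1.
Scale by 49: particular solution (-4851, 25039); reduce x mod 427: (273, -1409).
General solution: x = 273 + 427t, y = -1409 - 2204t for integer t.
566 ≤ 273 + 427t ≤ 1094 gives t ∈ [1, 1], which is 1 value.

1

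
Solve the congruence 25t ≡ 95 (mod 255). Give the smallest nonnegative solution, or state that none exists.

14

gcd(255, 25) = 5  (255 = 10·25 + 5, 25 = 5·5).
5 divides 95, so solutions exist.
Back-substituting, 25·(-10) + 255·(1) = 5.
So 25·(-10) ≡ 5 (mod 255); multiply by 19: t ≡ -190 (mod 51).
Smallest nonnegative: t = -190 mod 51 = 14.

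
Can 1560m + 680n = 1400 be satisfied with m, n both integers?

gcd(1560, 680) = 40  (1560 = 2×680 + 200, 680 = 3×200 + 80, 200 = 2×80 + 40, 80 = 2×40).
40 divides 1400, so integer solutions exist.

yes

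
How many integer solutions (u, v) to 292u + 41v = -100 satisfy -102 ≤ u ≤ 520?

gcd(292, 41) = 1  (292 = 7·41 + 5, 41 = 8·5 + 1, 5 = 5·1).
Back-substituting, 292·(-8) + 41·(57) = 1.
Scale by -100: particular solution (800, -5700); reduce u mod 41: (21, -152).
General solution: u = 21 + 41t, v = -152 - 292t for integer t.
-102 ≤ 21 + 41t ≤ 520 gives t ∈ [-3, 12], which is 16 values.

16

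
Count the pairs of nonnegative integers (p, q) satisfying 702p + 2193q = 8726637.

17

gcd(2193, 702) = 3.
By Bézout, 702·(-353) + 2193·(113) = 3.
One solution: (682, 3761).
General: p = 682 + 731t, q = 3761 - 234t.
p ≥ 0 ⇒ t ≥ 0; q ≥ 0 ⇒ t ≤ 16. So t ∈ [0, 16]: 17 solutions.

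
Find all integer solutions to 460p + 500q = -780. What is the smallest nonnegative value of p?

gcd(500, 460) = 20  (500 = 1*460 + 40, 460 = 11*40 + 20, 40 = 2*20).
20 divides -780, so solutions exist.
Back-substituting, 460*(12) + 500*(-11) = 20.
Scale by -780/20 = -39: (p₀, q₀) = (-468, 429).
General solution: p = -468 + 25t, q = 429 - 23t for integer t.
p ≥ 0: smallest is -468 mod 25 = 7 (at t = 19), with q = -8.

7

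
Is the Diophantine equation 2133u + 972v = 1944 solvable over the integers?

yes

gcd(2133, 972):
  2133 = 2×972 + 189
  972 = 5×189 + 27
  189 = 7×27
so gcd(2133, 972) = 27.
27 divides 1944, so integer solutions exist.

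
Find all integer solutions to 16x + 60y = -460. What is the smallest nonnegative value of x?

gcd(60, 16):
  60 = 3·16 + 12
  16 = 1·12 + 4
  12 = 3·4
so gcd(60, 16) = 4.
4 divides -460, so solutions exist.
Back-substitute for Bézout coefficients:
  4 = 16 - 1·12
  ... = 16·(4) + 60·(-1)
Scale by -460/4 = -115: (x₀, y₀) = (-460, 115).
General solution: x = -460 + 15t, y = 115 - 4t for integer t.
x ≥ 0: smallest is -460 mod 15 = 5 (at t = 31), with y = -9.

5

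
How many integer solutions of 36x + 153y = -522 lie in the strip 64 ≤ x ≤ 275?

gcd(153, 36) = 9.
By Bézout, 36·(-4) + 153·(1) = 9.
Particular solution: (11, -6).
General solution: x = 11 + 17t, y = -6 - 4t for integer t.
64 ≤ 11 + 17t ≤ 275 gives t ∈ [4, 15], which is 12 values.

12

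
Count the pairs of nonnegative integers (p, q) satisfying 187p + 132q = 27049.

gcd(187, 132) = 11.
By Bézout, 187×(5) + 132×(-7) = 11.
One solution: (7, 195).
General: p = 7 + 12t, q = 195 - 17t.
p ≥ 0 ⇒ t ≥ 0; q ≥ 0 ⇒ t ≤ 11. So t ∈ [0, 11]: 12 solutions.

12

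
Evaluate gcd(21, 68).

1

gcd(68, 21):
  68 = 3×21 + 5
  21 = 4×5 + 1
  5 = 5×1
so gcd(68, 21) = 1.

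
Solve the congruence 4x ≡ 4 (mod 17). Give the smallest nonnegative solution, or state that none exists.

1

gcd(17, 4) = 1  (17 = 4*4 + 1, 4 = 4*1).
1 divides 4, so solutions exist.
Back-substituting, 4*(-4) + 17*(1) = 1.
So 4*(-4) ≡ 1 (mod 17); multiply by 4: x ≡ -16 (mod 17).
Smallest nonnegative: x = -16 mod 17 = 1.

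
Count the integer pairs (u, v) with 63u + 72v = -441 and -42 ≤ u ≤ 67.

14

gcd(72, 63) = 9  (72 = 1×63 + 9, 63 = 7×9).
Back-substituting, 63×(-1) + 72×(1) = 9.
Scale by -49: particular solution (49, -49); reduce u mod 8: (1, -7).
General solution: u = 1 + 8t, v = -7 - 7t for integer t.
-42 ≤ 1 + 8t ≤ 67 gives t ∈ [-5, 8], which is 14 values.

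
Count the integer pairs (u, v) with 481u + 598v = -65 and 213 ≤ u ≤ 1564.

29

gcd(598, 481) = 13.
By Bézout, 481*(5) + 598*(-4) = 13.
Particular solution: (21, -17).
General solution: u = 21 + 46t, v = -17 - 37t for integer t.
213 ≤ 21 + 46t ≤ 1564 gives t ∈ [5, 33], which is 29 values.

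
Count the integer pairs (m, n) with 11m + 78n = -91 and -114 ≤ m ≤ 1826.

25

gcd(78, 11):
  78 = 7×11 + 1
  11 = 11×1
so gcd(78, 11) = 1.
Back-substitute for Bézout coefficients:
  1 = 78 - 7×11
  ... = 11×(-7) + 78×(1)
Scale by -91: particular solution (637, -91); reduce m mod 78: (13, -3).
General solution: m = 13 + 78t, n = -3 - 11t for integer t.
-114 ≤ 13 + 78t ≤ 1826 gives t ∈ [-1, 23], which is 25 values.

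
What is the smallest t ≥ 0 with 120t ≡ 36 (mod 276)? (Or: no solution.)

21

gcd(276, 120) = 12  (276 = 2*120 + 36, 120 = 3*36 + 12, 36 = 3*12).
12 divides 36, so solutions exist.
Back-substituting, 120*(7) + 276*(-3) = 12.
So 120*(7) ≡ 12 (mod 276); multiply by 3: t ≡ 21 (mod 23).
Smallest nonnegative: t = 21 mod 23 = 21.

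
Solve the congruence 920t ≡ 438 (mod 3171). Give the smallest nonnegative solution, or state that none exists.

gcd(3171, 920):
  3171 = 3×920 + 411
  920 = 2×411 + 98
  411 = 4×98 + 19
  98 = 5×19 + 3
  19 = 6×3 + 1
  3 = 3×1
so gcd(3171, 920) = 1.
1 divides 438, so solutions exist.
Back-substitute for Bézout coefficients:
  1 = 19 - 6×3
  ... = 920×(-1003) + 3171×(291)
So 920×(-1003) ≡ 1 (mod 3171); multiply by 438: t ≡ -439314 (mod 3171).
Smallest nonnegative: t = -439314 mod 3171 = 1455.

1455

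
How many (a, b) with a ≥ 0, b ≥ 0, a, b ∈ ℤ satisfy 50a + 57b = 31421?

11

gcd(57, 50) = 1.
By Bézout, 50·(8) + 57·(-7) = 1.
One solution: (55, 503).
General: a = 55 + 57t, b = 503 - 50t.
a ≥ 0 ⇒ t ≥ 0; b ≥ 0 ⇒ t ≤ 10. So t ∈ [0, 10]: 11 solutions.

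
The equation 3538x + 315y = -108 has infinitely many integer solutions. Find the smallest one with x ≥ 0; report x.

279

gcd(3538, 315) = 1.
1 divides -108, so solutions exist.
By Bézout, 3538*(82) + 315*(-921) = 1.
Scale by -108/1 = -108: (x₀, y₀) = (-8856, 99468).
General solution: x = -8856 + 315t, y = 99468 - 3538t for integer t.
x ≥ 0: smallest is -8856 mod 315 = 279 (at t = 29), with y = -3134.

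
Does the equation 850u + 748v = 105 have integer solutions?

gcd(850, 748) = 34.
34 does not divide 105 (remainder 3), so no integer solutions.

no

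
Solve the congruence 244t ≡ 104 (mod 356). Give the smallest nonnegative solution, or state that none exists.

gcd(356, 244) = 4  (356 = 1*244 + 112, 244 = 2*112 + 20, 112 = 5*20 + 12, 20 = 1*12 + 8, 12 = 1*8 + 4, 8 = 2*4).
4 divides 104, so solutions exist.
Back-substituting, 244*(-35) + 356*(24) = 4.
So 244*(-35) ≡ 4 (mod 356); multiply by 26: t ≡ -910 (mod 89).
Smallest nonnegative: t = -910 mod 89 = 69.

69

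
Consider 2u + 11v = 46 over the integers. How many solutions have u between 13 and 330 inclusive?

28

gcd(11, 2) = 1.
By Bézout, 2·(-5) + 11·(1) = 1.
Particular solution: (1, 4).
General solution: u = 1 + 11t, v = 4 - 2t for integer t.
13 ≤ 1 + 11t ≤ 330 gives t ∈ [2, 29], which is 28 values.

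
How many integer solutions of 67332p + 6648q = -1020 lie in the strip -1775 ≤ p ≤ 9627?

21

gcd(67332, 6648) = 12  (67332 = 10×6648 + 852, 6648 = 7×852 + 684, 852 = 1×684 + 168, 684 = 4×168 + 12, 168 = 14×12).
Back-substituting, 67332×(-39) + 6648×(395) = 12.
Scale by -85: particular solution (3315, -33575); reduce p mod 554: (545, -5520).
General solution: p = 545 + 554t, q = -5520 - 5611t for integer t.
-1775 ≤ 545 + 554t ≤ 9627 gives t ∈ [-4, 16], which is 21 values.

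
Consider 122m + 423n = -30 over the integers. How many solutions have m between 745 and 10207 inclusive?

gcd(423, 122) = 1.
By Bézout, 122·(-52) + 423·(15) = 1.
Particular solution: (291, -84).
General solution: m = 291 + 423t, n = -84 - 122t for integer t.
745 ≤ 291 + 423t ≤ 10207 gives t ∈ [2, 23], which is 22 values.

22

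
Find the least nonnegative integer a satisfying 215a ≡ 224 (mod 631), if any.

gcd(631, 215) = 1.
1 divides 224, so solutions exist.
By Bézout, 215×(-135) + 631×(46) = 1.
So 215×(-135) ≡ 1 (mod 631); multiply by 224: a ≡ -30240 (mod 631).
Smallest nonnegative: a = -30240 mod 631 = 48.

48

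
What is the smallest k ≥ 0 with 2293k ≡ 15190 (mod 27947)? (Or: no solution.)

14815

gcd(27947, 2293):
  27947 = 12×2293 + 431
  2293 = 5×431 + 138
  431 = 3×138 + 17
  138 = 8×17 + 2
  17 = 8×2 + 1
  2 = 2×1
so gcd(27947, 2293) = 1.
1 divides 15190, so solutions exist.
Back-substitute for Bézout coefficients:
  1 = 17 - 8×2
  ... = 2293×(-13163) + 27947×(1080)
So 2293×(-13163) ≡ 1 (mod 27947); multiply by 15190: k ≡ -199945970 (mod 27947).
Smallest nonnegative: k = -199945970 mod 27947 = 14815.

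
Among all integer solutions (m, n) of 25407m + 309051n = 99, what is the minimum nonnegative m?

gcd(309051, 25407):
  309051 = 12*25407 + 4167
  25407 = 6*4167 + 405
  4167 = 10*405 + 117
  405 = 3*117 + 54
  117 = 2*54 + 9
  54 = 6*9
so gcd(309051, 25407) = 9.
9 divides 99, so solutions exist.
Back-substitute for Bézout coefficients:
  9 = 117 - 2*54
  ... = 25407*(-5340) + 309051*(439)
Scale by 99/9 = 11: (m₀, n₀) = (-58740, 4829).
General solution: m = -58740 + 34339t, n = 4829 - 2823t for integer t.
m ≥ 0: smallest is -58740 mod 34339 = 9938 (at t = 2), with n = -817.

9938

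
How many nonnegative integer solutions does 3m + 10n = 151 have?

gcd(10, 3) = 1.
By Bézout, 3·(-3) + 10·(1) = 1.
One solution: (7, 13).
General: m = 7 + 10t, n = 13 - 3t.
m ≥ 0 ⇒ t ≥ 0; n ≥ 0 ⇒ t ≤ 4. So t ∈ [0, 4]: 5 solutions.

5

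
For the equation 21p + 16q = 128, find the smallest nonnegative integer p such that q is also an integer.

0

gcd(21, 16):
  21 = 1·16 + 5
  16 = 3·5 + 1
  5 = 5·1
so gcd(21, 16) = 1.
1 divides 128, so solutions exist.
Back-substitute for Bézout coefficients:
  1 = 16 - 3·5
  ... = 21·(-3) + 16·(4)
Scale by 128/1 = 128: (p₀, q₀) = (-384, 512).
General solution: p = -384 + 16t, q = 512 - 21t for integer t.
p ≥ 0: smallest is -384 mod 16 = 0 (at t = 24), with q = 8.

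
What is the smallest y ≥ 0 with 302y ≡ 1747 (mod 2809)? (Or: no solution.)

815

gcd(2809, 302) = 1.
1 divides 1747, so solutions exist.
By Bézout, 302×(679) + 2809×(-73) = 1.
So 302×(679) ≡ 1 (mod 2809); multiply by 1747: y ≡ 1186213 (mod 2809).
Smallest nonnegative: y = 1186213 mod 2809 = 815.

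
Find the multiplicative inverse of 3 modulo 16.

11

gcd(16, 3) = 1.
By Bézout, 3*(-5) + 16*(1) = 1.
So 3*-5 ≡ 1 (mod 16), and -5 mod 16 = 11.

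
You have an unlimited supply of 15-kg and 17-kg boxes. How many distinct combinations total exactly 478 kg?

Need nonnegative integers with 15j + 17k = 478.
gcd(15, 17) = 1, and 15·(8) + 17·(-7) = 1.
So (j₀, k₀) = (3824, -3346); general j = 3824 + 17t, k = -3346 - 15t.
j ≥ 0 ⇒ t ≥ -224; k ≥ 0 ⇒ t ≤ -224. That's 1 value of t.

1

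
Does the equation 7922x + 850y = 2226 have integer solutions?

no

gcd(7922, 850):
  7922 = 9*850 + 272
  850 = 3*272 + 34
  272 = 8*34
so gcd(7922, 850) = 34.
34 does not divide 2226 (remainder 16), so no integer solutions.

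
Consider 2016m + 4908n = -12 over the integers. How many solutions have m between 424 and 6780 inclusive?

gcd(4908, 2016) = 12  (4908 = 2×2016 + 876, 2016 = 2×876 + 264, 876 = 3×264 + 84, 264 = 3×84 + 12, 84 = 7×12).
Back-substituting, 2016×(56) + 4908×(-23) = 12.
Scale by -1: particular solution (-56, 23); reduce m mod 409: (353, -145).
General solution: m = 353 + 409t, n = -145 - 168t for integer t.
424 ≤ 353 + 409t ≤ 6780 gives t ∈ [1, 15], which is 15 values.

15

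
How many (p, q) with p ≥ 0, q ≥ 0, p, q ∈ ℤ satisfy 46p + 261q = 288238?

24

gcd(261, 46) = 1  (261 = 5·46 + 31, 46 = 1·31 + 15, 31 = 2·15 + 1, 15 = 15·1).
Back-substituting, 46·(-17) + 261·(3) = 1.
Scale by 288238: one solution is (-4900046, 864714). Reduce p mod 261: (229, 1064).
General: p = 229 + 261t, q = 1064 - 46t.
p ≥ 0 ⇒ t ≥ 0; q ≥ 0 ⇒ t ≤ 23. So t ∈ [0, 23]: 24 solutions.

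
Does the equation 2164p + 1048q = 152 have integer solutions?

yes

gcd(2164, 1048) = 4  (2164 = 2×1048 + 68, 1048 = 15×68 + 28, 68 = 2×28 + 12, 28 = 2×12 + 4, 12 = 3×4).
4 divides 152, so integer solutions exist.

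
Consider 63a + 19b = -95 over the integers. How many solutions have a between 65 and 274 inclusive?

11

gcd(63, 19) = 1.
By Bézout, 63×(-3) + 19×(10) = 1.
Particular solution: (0, -5).
General solution: a = 0 + 19t, b = -5 - 63t for integer t.
65 ≤ 0 + 19t ≤ 274 gives t ∈ [4, 14], which is 11 values.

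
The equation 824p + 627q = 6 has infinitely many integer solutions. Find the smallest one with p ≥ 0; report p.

gcd(824, 627):
  824 = 1*627 + 197
  627 = 3*197 + 36
  197 = 5*36 + 17
  36 = 2*17 + 2
  17 = 8*2 + 1
  2 = 2*1
so gcd(824, 627) = 1.
1 divides 6, so solutions exist.
Back-substitute for Bézout coefficients:
  1 = 17 - 8*2
  ... = 824*(296) + 627*(-389)
Scale by 6/1 = 6: (p₀, q₀) = (1776, -2334).
General solution: p = 1776 + 627t, q = -2334 - 824t for integer t.
p ≥ 0: smallest is 1776 mod 627 = 522 (at t = -2), with q = -686.

522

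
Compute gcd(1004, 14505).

1

gcd(14505, 1004):
  14505 = 14·1004 + 449
  1004 = 2·449 + 106
  449 = 4·106 + 25
  106 = 4·25 + 6
  25 = 4·6 + 1
  6 = 6·1
so gcd(14505, 1004) = 1.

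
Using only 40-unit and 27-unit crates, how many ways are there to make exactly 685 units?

1

Need nonnegative integers with 40j + 27k = 685.
gcd(40, 27) = 1, and 40·(-2) + 27·(3) = 1.
So (j₀, k₀) = (-1370, 2055); general j = -1370 + 27t, k = 2055 - 40t.
j ≥ 0 ⇒ t ≥ 51; k ≥ 0 ⇒ t ≤ 51. That's 1 value of t.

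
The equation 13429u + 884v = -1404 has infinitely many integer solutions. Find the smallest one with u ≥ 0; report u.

44

gcd(13429, 884) = 13.
13 divides -1404, so solutions exist.
By Bézout, 13429·(21) + 884·(-319) = 13.
Scale by -1404/13 = -108: (u₀, v₀) = (-2268, 34452).
General solution: u = -2268 + 68t, v = 34452 - 1033t for integer t.
u ≥ 0: smallest is -2268 mod 68 = 44 (at t = 34), with v = -670.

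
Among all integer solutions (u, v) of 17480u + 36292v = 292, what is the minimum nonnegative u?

gcd(36292, 17480) = 4  (36292 = 2*17480 + 1332, 17480 = 13*1332 + 164, 1332 = 8*164 + 20, 164 = 8*20 + 4, 20 = 5*4).
4 divides 292, so solutions exist.
Back-substituting, 17480*(1771) + 36292*(-853) = 4.
Scale by 292/4 = 73: (u₀, v₀) = (129283, -62269).
General solution: u = 129283 + 9073t, v = -62269 - 4370t for integer t.
u ≥ 0: smallest is 129283 mod 9073 = 2261 (at t = -14), with v = -1089.

2261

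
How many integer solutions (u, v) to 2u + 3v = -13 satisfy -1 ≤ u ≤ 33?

gcd(3, 2) = 1.
By Bézout, 2·(-1) + 3·(1) = 1.
Particular solution: (1, -5).
General solution: u = 1 + 3t, v = -5 - 2t for integer t.
-1 ≤ 1 + 3t ≤ 33 gives t ∈ [0, 10], which is 11 values.

11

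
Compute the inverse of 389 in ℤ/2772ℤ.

gcd(2772, 389) = 1.
By Bézout, 389·(905) + 2772·(-127) = 1.
So 389·905 ≡ 1 (mod 2772), and 905 mod 2772 = 905.

905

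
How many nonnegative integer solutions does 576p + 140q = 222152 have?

11

gcd(576, 140) = 4  (576 = 4·140 + 16, 140 = 8·16 + 12, 16 = 1·12 + 4, 12 = 3·4).
Back-substituting, 576·(9) + 140·(-37) = 4.
Scale by 55538: one solution is (499842, -2054906). Reduce p mod 35: (7, 1558).
General: p = 7 + 35t, q = 1558 - 144t.
p ≥ 0 ⇒ t ≥ 0; q ≥ 0 ⇒ t ≤ 10. So t ∈ [0, 10]: 11 solutions.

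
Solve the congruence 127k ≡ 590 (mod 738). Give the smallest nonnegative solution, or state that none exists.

gcd(738, 127) = 1.
1 divides 590, so solutions exist.
By Bézout, 127×(-215) + 738×(37) = 1.
So 127×(-215) ≡ 1 (mod 738); multiply by 590: k ≡ -126850 (mod 738).
Smallest nonnegative: k = -126850 mod 738 = 86.

86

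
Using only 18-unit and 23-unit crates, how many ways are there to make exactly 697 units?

Need nonnegative integers with 18j + 23k = 697.
gcd(18, 23) = 1, and 18·(9) + 23·(-7) = 1.
So (j₀, k₀) = (6273, -4879); general j = 6273 + 23t, k = -4879 - 18t.
j ≥ 0 ⇒ t ≥ -272; k ≥ 0 ⇒ t ≤ -272. That's 1 value of t.

1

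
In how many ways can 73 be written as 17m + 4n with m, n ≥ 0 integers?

gcd(17, 4) = 1.
By Bézout, 17*(1) + 4*(-4) = 1.
One solution: (1, 14).
General: m = 1 + 4t, n = 14 - 17t.
m ≥ 0 ⇒ t ≥ 0; n ≥ 0 ⇒ t ≤ 0. So t ∈ [0, 0]: 1 solution.

1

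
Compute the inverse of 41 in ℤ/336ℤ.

gcd(336, 41) = 1.
By Bézout, 41×(41) + 336×(-5) = 1.
So 41×41 ≡ 1 (mod 336), and 41 mod 336 = 41.

41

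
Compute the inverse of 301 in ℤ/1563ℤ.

gcd(1563, 301) = 1.
By Bézout, 301*(-566) + 1563*(109) = 1.
So 301*-566 ≡ 1 (mod 1563), and -566 mod 1563 = 997.

997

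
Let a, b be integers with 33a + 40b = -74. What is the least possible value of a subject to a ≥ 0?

22

gcd(40, 33) = 1  (40 = 1×33 + 7, 33 = 4×7 + 5, 7 = 1×5 + 2, 5 = 2×2 + 1, 2 = 2×1).
1 divides -74, so solutions exist.
Back-substituting, 33×(17) + 40×(-14) = 1.
Scale by -74/1 = -74: (a₀, b₀) = (-1258, 1036).
General solution: a = -1258 + 40t, b = 1036 - 33t for integer t.
a ≥ 0: smallest is -1258 mod 40 = 22 (at t = 32), with b = -20.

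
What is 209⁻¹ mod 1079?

gcd(1079, 209):
  1079 = 5*209 + 34
  209 = 6*34 + 5
  34 = 6*5 + 4
  5 = 1*4 + 1
  4 = 4*1
so gcd(1079, 209) = 1.
Back-substitute for Bézout coefficients:
  1 = 5 - 1*4
  ... = 209*(222) + 1079*(-43)
So 209*222 ≡ 1 (mod 1079), and 222 mod 1079 = 222.

222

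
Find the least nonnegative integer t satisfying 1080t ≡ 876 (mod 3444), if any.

4

gcd(3444, 1080) = 12  (3444 = 3·1080 + 204, 1080 = 5·204 + 60, 204 = 3·60 + 24, 60 = 2·24 + 12, 24 = 2·12).
12 divides 876, so solutions exist.
Back-substituting, 1080·(118) + 3444·(-37) = 12.
So 1080·(118) ≡ 12 (mod 3444); multiply by 73: t ≡ 8614 (mod 287).
Smallest nonnegative: t = 8614 mod 287 = 4.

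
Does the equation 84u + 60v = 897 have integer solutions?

no

gcd(84, 60) = 12  (84 = 1·60 + 24, 60 = 2·24 + 12, 24 = 2·12).
12 does not divide 897 (remainder 9), so no integer solutions.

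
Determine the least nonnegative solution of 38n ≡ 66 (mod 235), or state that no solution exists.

gcd(235, 38) = 1  (235 = 6·38 + 7, 38 = 5·7 + 3, 7 = 2·3 + 1, 3 = 3·1).
1 divides 66, so solutions exist.
Back-substituting, 38·(-68) + 235·(11) = 1.
So 38·(-68) ≡ 1 (mod 235); multiply by 66: n ≡ -4488 (mod 235).
Smallest nonnegative: n = -4488 mod 235 = 212.

212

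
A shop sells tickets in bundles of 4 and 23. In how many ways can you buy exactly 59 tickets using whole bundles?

1

Need nonnegative integers with 4j + 23k = 59.
gcd(4, 23) = 1, and 4·(6) + 23·(-1) = 1.
So (j₀, k₀) = (354, -59); general j = 354 + 23t, k = -59 - 4t.
j ≥ 0 ⇒ t ≥ -15; k ≥ 0 ⇒ t ≤ -15. That's 1 value of t.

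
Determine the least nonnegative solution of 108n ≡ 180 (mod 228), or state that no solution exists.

gcd(228, 108):
  228 = 2·108 + 12
  108 = 9·12
so gcd(228, 108) = 12.
12 divides 180, so solutions exist.
Back-substitute for Bézout coefficients:
  12 = 228 - 2·108
  ... = 108·(-2) + 228·(1)
So 108·(-2) ≡ 12 (mod 228); multiply by 15: n ≡ -30 (mod 19).
Smallest nonnegative: n = -30 mod 19 = 8.

8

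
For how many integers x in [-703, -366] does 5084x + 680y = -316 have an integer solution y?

gcd(5084, 680) = 4  (5084 = 7·680 + 324, 680 = 2·324 + 32, 324 = 10·32 + 4, 32 = 8·4).
Back-substituting, 5084·(21) + 680·(-157) = 4.
Scale by -79: particular solution (-1659, 12403); reduce x mod 170: (41, -307).
General solution: x = 41 + 170t, y = -307 - 1271t for integer t.
-703 ≤ 41 + 170t ≤ -366 gives t ∈ [-4, -3], which is 2 values.

2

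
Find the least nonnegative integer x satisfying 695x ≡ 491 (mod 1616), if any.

gcd(1616, 695) = 1.
1 divides 491, so solutions exist.
By Bézout, 695·(-665) + 1616·(286) = 1.
So 695·(-665) ≡ 1 (mod 1616); multiply by 491: x ≡ -326515 (mod 1616).
Smallest nonnegative: x = -326515 mod 1616 = 1533.

1533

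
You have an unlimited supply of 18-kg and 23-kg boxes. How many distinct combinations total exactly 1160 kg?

2

Need nonnegative integers with 18j + 23k = 1160.
gcd(18, 23) = 1, and 18·(9) + 23·(-7) = 1.
So (j₀, k₀) = (10440, -8120); general j = 10440 + 23t, k = -8120 - 18t.
j ≥ 0 ⇒ t ≥ -453; k ≥ 0 ⇒ t ≤ -452. That's 2 values of t.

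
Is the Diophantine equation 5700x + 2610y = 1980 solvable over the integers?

yes

gcd(5700, 2610) = 30  (5700 = 2·2610 + 480, 2610 = 5·480 + 210, 480 = 2·210 + 60, 210 = 3·60 + 30, 60 = 2·30).
30 divides 1980, so integer solutions exist.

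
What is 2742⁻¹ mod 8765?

5968

gcd(8765, 2742) = 1.
By Bézout, 2742·(-2797) + 8765·(875) = 1.
So 2742·-2797 ≡ 1 (mod 8765), and -2797 mod 8765 = 5968.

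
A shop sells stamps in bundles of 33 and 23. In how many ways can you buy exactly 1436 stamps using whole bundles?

Need nonnegative integers with 33j + 23k = 1436.
gcd(33, 23) = 1, and 33·(7) + 23·(-10) = 1.
So (j₀, k₀) = (10052, -14360); general j = 10052 + 23t, k = -14360 - 33t.
j ≥ 0 ⇒ t ≥ -437; k ≥ 0 ⇒ t ≤ -436. That's 2 values of t.

2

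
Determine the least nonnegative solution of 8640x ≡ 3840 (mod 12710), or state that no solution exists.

989

gcd(12710, 8640):
  12710 = 1*8640 + 4070
  8640 = 2*4070 + 500
  4070 = 8*500 + 70
  500 = 7*70 + 10
  70 = 7*10
so gcd(12710, 8640) = 10.
10 divides 3840, so solutions exist.
Back-substitute for Bézout coefficients:
  10 = 500 - 7*70
  ... = 8640*(178) + 12710*(-121)
So 8640*(178) ≡ 10 (mod 12710); multiply by 384: x ≡ 68352 (mod 1271).
Smallest nonnegative: x = 68352 mod 1271 = 989.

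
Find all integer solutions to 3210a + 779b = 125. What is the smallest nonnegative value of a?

gcd(3210, 779):
  3210 = 4·779 + 94
  779 = 8·94 + 27
  94 = 3·27 + 13
  27 = 2·13 + 1
  13 = 13·1
so gcd(3210, 779) = 1.
1 divides 125, so solutions exist.
Back-substitute for Bézout coefficients:
  1 = 27 - 2·13
  ... = 3210·(-58) + 779·(239)
Scale by 125/1 = 125: (a₀, b₀) = (-7250, 29875).
General solution: a = -7250 + 779t, b = 29875 - 3210t for integer t.
a ≥ 0: smallest is -7250 mod 779 = 540 (at t = 10), with b = -2225.

540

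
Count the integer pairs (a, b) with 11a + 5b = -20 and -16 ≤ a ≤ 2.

gcd(11, 5) = 1.
By Bézout, 11×(1) + 5×(-2) = 1.
Particular solution: (0, -4).
General solution: a = 0 + 5t, b = -4 - 11t for integer t.
-16 ≤ 0 + 5t ≤ 2 gives t ∈ [-3, 0], which is 4 values.

4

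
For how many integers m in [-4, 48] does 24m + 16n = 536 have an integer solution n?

gcd(24, 16) = 8  (24 = 1·16 + 8, 16 = 2·8).
Back-substituting, 24·(1) + 16·(-1) = 8.
Scale by 67: particular solution (67, -67); reduce m mod 2: (1, 32).
General solution: m = 1 + 2t, n = 32 - 3t for integer t.
-4 ≤ 1 + 2t ≤ 48 gives t ∈ [-2, 23], which is 26 values.

26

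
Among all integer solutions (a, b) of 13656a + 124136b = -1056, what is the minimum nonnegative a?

gcd(124136, 13656):
  124136 = 9×13656 + 1232
  13656 = 11×1232 + 104
  1232 = 11×104 + 88
  104 = 1×88 + 16
  88 = 5×16 + 8
  16 = 2×8
so gcd(124136, 13656) = 8.
8 divides -1056, so solutions exist.
Back-substitute for Bézout coefficients:
  8 = 88 - 5×16
  ... = 13656×(-7154) + 124136×(787)
Scale by -1056/8 = -132: (a₀, b₀) = (944328, -103884).
General solution: a = 944328 + 15517t, b = -103884 - 1707t for integer t.
a ≥ 0: smallest is 944328 mod 15517 = 13308 (at t = -60), with b = -1464.

13308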